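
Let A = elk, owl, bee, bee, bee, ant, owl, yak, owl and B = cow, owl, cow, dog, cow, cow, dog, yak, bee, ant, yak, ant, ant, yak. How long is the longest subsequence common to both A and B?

4

Backtracking the LCS table gives one alignment: owl (A2,B2) → bee (A3,B9) → ant (A6,B13) → yak (A8,B14).
So the longest common subsequence has length 4.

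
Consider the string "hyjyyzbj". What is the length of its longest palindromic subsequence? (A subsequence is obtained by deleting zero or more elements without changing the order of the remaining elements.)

4

Using dp[i][j] = 2 + dp[i+1][j−1] if the ends match, else max(dp[i+1][j], dp[i][j−1]):
dp[1][8] = 4. A witness is jyyj at positions 3,4,5,8.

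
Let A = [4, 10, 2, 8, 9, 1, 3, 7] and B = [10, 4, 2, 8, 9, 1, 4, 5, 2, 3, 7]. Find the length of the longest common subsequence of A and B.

A longest common subsequence is 4, 2, 8, 9, 1, 3, 7 (length 7); the LCS DP confirms no longer common subsequence exists.

7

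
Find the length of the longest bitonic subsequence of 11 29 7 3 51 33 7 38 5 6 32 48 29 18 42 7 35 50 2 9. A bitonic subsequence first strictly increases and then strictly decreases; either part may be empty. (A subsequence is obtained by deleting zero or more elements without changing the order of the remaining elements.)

9

Let inc[i] be the LIS ending at i and dec[i] the longest strictly decreasing subsequence starting at i. inc = [1, 2, 1, 1, 3, 3, 2, 4, 2, 3, 4, 5, 4, 4, 5, 4, 5, 6, 1, 5], dec = [4, 4, 3, 2, 7, 6, 3, 6, 2, 2, 5, 5, 4, 3, 3, 2, 2, 2, 1, 1].
max_i inc[i]+dec[i]−1 = 9, with one witness 11, 29, 51, 38, 32, 29, 18, 7, 2.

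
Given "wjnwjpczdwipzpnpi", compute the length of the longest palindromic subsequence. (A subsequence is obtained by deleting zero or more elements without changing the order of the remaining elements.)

7

One longest palindromic subsequence is npzpzpn (positions 3,6,8,12,13,14,15); it reads the same forward and backward, and the interval DP gives dp[1][17] = 7.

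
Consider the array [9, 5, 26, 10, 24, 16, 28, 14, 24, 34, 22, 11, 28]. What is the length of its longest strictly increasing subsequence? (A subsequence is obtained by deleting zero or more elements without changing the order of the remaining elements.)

Let dp[i] be the longest increasing subsequence ending at position i. Then dp = [1, 1, 2, 2, 3, 3, 4, 3, 4, 5, 4, 3, 5].
The maximum is 5; one witness is 9, 10, 24, 28, 34 at positions 1,4,5,7,10.

5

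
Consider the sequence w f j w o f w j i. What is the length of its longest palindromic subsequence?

5

One longest palindromic subsequence is jwfwj (positions 3,4,6,7,8); it reads the same forward and backward, and the interval DP gives dp[1][9] = 5.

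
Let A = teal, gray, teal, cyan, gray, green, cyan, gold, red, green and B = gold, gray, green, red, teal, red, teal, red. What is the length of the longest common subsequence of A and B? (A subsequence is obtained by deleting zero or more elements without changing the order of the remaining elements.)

A longest common subsequence is teal, teal, red (length 3); the LCS DP confirms no longer common subsequence exists.

3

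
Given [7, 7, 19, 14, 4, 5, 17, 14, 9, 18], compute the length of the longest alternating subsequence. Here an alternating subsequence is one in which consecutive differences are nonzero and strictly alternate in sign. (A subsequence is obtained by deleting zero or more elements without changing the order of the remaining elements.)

Track the best alternating length ending on an up-step vs a down-step at each position: up/down = 1/1, 1/1, 2/1, 2/3, 1/3, 4/3, 4/3, 4/5, 4/5, 6/3.
The maximum over both is 6; one such subsequence is 7, 19, 14, 17, 14, 18.

6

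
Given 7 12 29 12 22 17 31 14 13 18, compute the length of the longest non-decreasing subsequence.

5

Let dp[i] be the longest non-decreasing subsequence ending at position i. Then dp = [1, 2, 3, 3, 4, 4, 5, 4, 4, 5].
The maximum is 5; one witness is 7, 12, 12, 22, 31 at positions 1,2,4,5,7.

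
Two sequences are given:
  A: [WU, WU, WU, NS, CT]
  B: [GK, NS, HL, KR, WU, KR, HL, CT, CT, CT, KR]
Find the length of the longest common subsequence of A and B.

A longest common subsequence is WU, CT (length 2); the LCS DP confirms no longer common subsequence exists.

2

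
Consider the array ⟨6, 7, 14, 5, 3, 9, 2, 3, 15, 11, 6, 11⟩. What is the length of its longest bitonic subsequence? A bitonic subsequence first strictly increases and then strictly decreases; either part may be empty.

Let inc[i] be the LIS ending at i and dec[i] the longest strictly decreasing subsequence starting at i. inc = [1, 2, 3, 1, 1, 3, 1, 2, 4, 4, 3, 4], dec = [4, 4, 4, 3, 2, 2, 1, 1, 3, 2, 1, 1].
max_i inc[i]+dec[i]−1 = 6, with one witness 6, 7, 14, 5, 3, 2.

6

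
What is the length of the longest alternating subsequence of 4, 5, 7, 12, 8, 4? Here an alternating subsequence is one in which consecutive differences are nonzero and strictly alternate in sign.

3

Track the best alternating length ending on an up-step vs a down-step at each position: up/down = 1/1, 2/1, 2/1, 2/1, 2/3, 1/3.
The maximum over both is 3; one such subsequence is 4, 12, 8.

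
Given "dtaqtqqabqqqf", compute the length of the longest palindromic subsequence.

Using dp[i][j] = 2 + dp[i+1][j−1] if the ends match, else max(dp[i+1][j], dp[i][j−1]):
dp[1][13] = 7. A witness is qqqbqqq at positions 4,6,7,9,10,11,12.

7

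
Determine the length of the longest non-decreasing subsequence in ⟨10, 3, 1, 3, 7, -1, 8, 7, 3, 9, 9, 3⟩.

Scanning left to right, the best length ending at each element is: 10→1, 3→1, 1→1, 3→2, 7→3, -1→1, 8→4, 7→4, 3→3, 9→5, 9→6, 3→4.
So the longest non-decreasing subsequence has length 6, e.g. 3, 3, 7, 8, 9, 9.

6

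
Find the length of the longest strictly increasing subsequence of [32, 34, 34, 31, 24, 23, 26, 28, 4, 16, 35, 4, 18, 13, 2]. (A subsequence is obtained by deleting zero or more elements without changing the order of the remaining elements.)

4

One longest increasing subsequence is 24, 26, 28, 35 (positions 5,7,8,11), of length 4; no longer one exists.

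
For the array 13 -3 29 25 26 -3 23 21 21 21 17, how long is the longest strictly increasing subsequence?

Let dp[i] be the longest increasing subsequence ending at position i. Then dp = [1, 1, 2, 2, 3, 1, 2, 2, 2, 2, 2].
The maximum is 3; one witness is 13, 25, 26 at positions 1,4,5.

3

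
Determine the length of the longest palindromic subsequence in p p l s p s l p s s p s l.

Using dp[i][j] = 2 + dp[i+1][j−1] if the ends match, else max(dp[i+1][j], dp[i][j−1]):
dp[1][13] = 9. A witness is lspssspsl at positions 3,4,5,6,9,10,11,12,13.

9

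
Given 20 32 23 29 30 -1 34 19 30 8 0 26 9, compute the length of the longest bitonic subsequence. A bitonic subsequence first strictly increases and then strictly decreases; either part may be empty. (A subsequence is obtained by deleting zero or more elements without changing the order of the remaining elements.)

One longest bitonic subsequence is 20, 23, 29, 30, 34, 30, 26, 9 (positions 1,3,4,5,7,9,12,13): it rises to 34 then falls. Length 8 is optimal.

8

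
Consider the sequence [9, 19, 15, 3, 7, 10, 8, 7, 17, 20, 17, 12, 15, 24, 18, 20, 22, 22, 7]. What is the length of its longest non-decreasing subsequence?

One longest non-decreasing subsequence is 3, 7, 10, 17, 17, 18, 20, 22, 22 (positions 4,5,6,9,11,15,16,17,18), of length 9; no longer one exists.

9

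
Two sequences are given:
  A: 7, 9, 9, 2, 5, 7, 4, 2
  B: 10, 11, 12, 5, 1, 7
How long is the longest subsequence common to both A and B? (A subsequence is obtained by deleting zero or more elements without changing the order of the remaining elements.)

2

Backtracking the LCS table gives one alignment: 5 (A5,B4) → 7 (A6,B6).
So the longest common subsequence has length 2.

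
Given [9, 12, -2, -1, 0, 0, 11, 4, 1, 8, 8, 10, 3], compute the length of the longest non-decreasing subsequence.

Scanning left to right, the best length ending at each element is: 9→1, 12→2, -2→1, -1→2, 0→3, 0→4, 11→5, 4→5, 1→5, 8→6, 8→7, 10→8, 3→6.
So the longest non-decreasing subsequence has length 8, e.g. -2, -1, 0, 0, 4, 8, 8, 10.

8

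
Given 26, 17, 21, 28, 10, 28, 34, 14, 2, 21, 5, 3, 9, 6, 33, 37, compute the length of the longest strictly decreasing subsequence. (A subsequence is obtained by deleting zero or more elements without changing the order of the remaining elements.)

5

Scanning left to right, the best length ending at each element is: 26→1, 17→2, 21→2, 28→1, 10→3, 28→1, 34→1, 14→3, 2→4, 21→2, 5→4, 3→5, 9→4, 6→5, 33→2, 37→1.
So the longest decreasing subsequence has length 5, e.g. 26, 17, 10, 5, 3.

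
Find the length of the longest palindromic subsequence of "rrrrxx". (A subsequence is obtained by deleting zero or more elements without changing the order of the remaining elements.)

Using dp[i][j] = 2 + dp[i+1][j−1] if the ends match, else max(dp[i+1][j], dp[i][j−1]):
dp[1][6] = 4. A witness is rrrr at positions 1,2,3,4.

4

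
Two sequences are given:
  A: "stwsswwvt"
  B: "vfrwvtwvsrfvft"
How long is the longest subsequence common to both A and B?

5

Backtracking the LCS table gives one alignment: t (A2,B6) → w (A3,B7) → s (A4,B9) → v (A8,B12) → t (A9,B14).
So the longest common subsequence has length 5.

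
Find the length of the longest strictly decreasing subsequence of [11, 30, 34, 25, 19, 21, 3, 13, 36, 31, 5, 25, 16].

Let dp[i] be the longest decreasing subsequence ending at position i. Then dp = [1, 1, 1, 2, 3, 3, 4, 4, 1, 2, 5, 3, 4].
The maximum is 5; one witness is 30, 25, 19, 13, 5 at positions 2,4,5,8,11.

5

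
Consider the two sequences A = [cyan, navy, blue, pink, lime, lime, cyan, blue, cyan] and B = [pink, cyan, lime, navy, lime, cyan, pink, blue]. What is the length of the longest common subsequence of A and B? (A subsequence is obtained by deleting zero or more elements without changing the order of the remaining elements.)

5

A longest common subsequence is cyan, navy, lime, cyan, blue (length 5); the LCS DP confirms no longer common subsequence exists.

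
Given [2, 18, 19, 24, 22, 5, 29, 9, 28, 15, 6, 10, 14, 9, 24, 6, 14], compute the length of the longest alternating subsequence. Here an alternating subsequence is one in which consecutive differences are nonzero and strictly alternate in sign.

12

Track the best alternating length ending on an up-step vs a down-step at each position: up/down = 1/1, 2/1, 2/1, 2/1, 2/3, 2/3, 4/1, 4/5, 6/5, 6/7, 4/7, 8/7, 8/7, 8/9, 10/7, 4/11, 12/11.
The maximum over both is 12; one such subsequence is 2, 24, 22, 29, 9, 28, 6, 10, 9, 24, 6, 14.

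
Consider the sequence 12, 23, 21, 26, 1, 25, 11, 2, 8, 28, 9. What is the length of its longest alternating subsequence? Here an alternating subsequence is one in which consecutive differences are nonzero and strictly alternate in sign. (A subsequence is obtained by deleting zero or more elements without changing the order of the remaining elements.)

Track the best alternating length ending on an up-step vs a down-step at each position: up/down = 1/1, 2/1, 2/3, 4/1, 1/5, 6/5, 6/7, 6/7, 8/7, 8/1, 8/9.
The maximum over both is 9; one such subsequence is 12, 23, 21, 26, 1, 25, 11, 28, 9.

9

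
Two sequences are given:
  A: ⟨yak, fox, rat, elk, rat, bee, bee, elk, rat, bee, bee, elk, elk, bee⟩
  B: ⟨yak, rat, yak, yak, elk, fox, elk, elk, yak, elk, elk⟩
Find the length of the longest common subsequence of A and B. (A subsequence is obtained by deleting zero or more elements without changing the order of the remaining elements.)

6

Backtracking the LCS table gives one alignment: yak (A1,B4) → fox (A2,B6) → elk (A4,B7) → elk (A8,B8) → elk (A12,B10) → elk (A13,B11).
So the longest common subsequence has length 6.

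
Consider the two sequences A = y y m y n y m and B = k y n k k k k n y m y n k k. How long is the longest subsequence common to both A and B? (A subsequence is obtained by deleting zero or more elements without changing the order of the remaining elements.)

A longest common subsequence is yymyn (length 5); the LCS DP confirms no longer common subsequence exists.

5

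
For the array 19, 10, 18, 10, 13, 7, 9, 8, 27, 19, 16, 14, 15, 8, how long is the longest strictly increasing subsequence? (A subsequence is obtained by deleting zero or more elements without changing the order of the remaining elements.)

Scanning left to right, the best length ending at each element is: 19→1, 10→1, 18→2, 10→1, 13→2, 7→1, 9→2, 8→2, 27→3, 19→3, 16→3, 14→3, 15→4, 8→2.
So the longest increasing subsequence has length 4, e.g. 10, 13, 14, 15.

4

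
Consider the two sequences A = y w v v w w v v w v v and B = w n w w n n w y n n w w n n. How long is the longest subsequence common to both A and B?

Backtracking the LCS table gives one alignment: w (A2,B4) → w (A5,B7) → w (A6,B11) → w (A9,B12).
So the longest common subsequence has length 4.

4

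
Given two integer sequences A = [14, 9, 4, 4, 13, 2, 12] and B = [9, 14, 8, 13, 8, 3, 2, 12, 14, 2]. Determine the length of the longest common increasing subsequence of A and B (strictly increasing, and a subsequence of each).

For each value that appears in both, track the longest common increasing run ending there.
The best achievable length is 2; one witness is 9, 13 (A-positions 2,5, B-positions 1,4).

2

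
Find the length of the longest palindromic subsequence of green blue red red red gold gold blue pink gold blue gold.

One longest palindromic subsequence is gold blue gold blue gold (positions 6,8,10,11,12); it reads the same forward and backward, and the interval DP gives dp[1][12] = 5.

5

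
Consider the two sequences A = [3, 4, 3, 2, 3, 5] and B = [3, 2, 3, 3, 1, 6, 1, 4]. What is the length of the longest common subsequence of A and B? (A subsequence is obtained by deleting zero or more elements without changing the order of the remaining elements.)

Backtracking the LCS table gives one alignment: 3 (A1,B1) → 3 (A3,B3) → 3 (A5,B4).
So the longest common subsequence has length 3.

3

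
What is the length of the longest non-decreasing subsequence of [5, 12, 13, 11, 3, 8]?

Scanning left to right, the best length ending at each element is: 5→1, 12→2, 13→3, 11→2, 3→1, 8→2.
So the longest non-decreasing subsequence has length 3, e.g. 5, 12, 13.

3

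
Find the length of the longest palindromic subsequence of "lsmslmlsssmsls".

11

Using dp[i][j] = 2 + dp[i+1][j−1] if the ends match, else max(dp[i+1][j], dp[i][j−1]):
dp[1][14] = 11. A witness is lsmslmlsmsl at positions 1,2,3,4,5,6,7,10,11,12,13.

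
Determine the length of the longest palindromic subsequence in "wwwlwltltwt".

5

One longest palindromic subsequence is wtltw (positions 5,7,8,9,10); it reads the same forward and backward, and the interval DP gives dp[1][11] = 5.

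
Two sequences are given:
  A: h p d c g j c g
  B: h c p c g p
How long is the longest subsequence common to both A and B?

4

Backtracking the LCS table gives one alignment: h (A1,B1) → p (A2,B3) → c (A4,B4) → g (A5,B5).
So the longest common subsequence has length 4.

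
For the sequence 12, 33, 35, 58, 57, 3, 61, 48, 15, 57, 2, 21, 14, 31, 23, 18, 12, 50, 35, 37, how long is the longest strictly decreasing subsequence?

One longest decreasing subsequence is 58, 57, 48, 31, 23, 18, 12 (positions 4,5,8,14,15,16,17), of length 7; no longer one exists.

7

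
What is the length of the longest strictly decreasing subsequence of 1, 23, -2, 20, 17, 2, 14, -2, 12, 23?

5

Let dp[i] be the longest decreasing subsequence ending at position i. Then dp = [1, 1, 2, 2, 3, 4, 4, 5, 5, 1].
The maximum is 5; one witness is 23, 20, 17, 2, -2 at positions 2,4,5,6,8.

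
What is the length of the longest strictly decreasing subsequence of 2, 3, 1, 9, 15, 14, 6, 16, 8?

3

Scanning left to right, the best length ending at each element is: 2→1, 3→1, 1→2, 9→1, 15→1, 14→2, 6→3, 16→1, 8→3.
So the longest decreasing subsequence has length 3, e.g. 15, 14, 6.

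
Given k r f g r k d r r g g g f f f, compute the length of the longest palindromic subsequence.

7

Using dp[i][j] = 2 + dp[i+1][j−1] if the ends match, else max(dp[i+1][j], dp[i][j−1]):
dp[1][15] = 7. A witness is fgrrrgf at positions 3,4,5,8,9,12,15.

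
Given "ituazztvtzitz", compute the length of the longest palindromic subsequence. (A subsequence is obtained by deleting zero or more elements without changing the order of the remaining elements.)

7

Using dp[i][j] = 2 + dp[i+1][j−1] if the ends match, else max(dp[i+1][j], dp[i][j−1]):
dp[1][13] = 7. A witness is zztvtzz at positions 5,6,7,8,9,10,13.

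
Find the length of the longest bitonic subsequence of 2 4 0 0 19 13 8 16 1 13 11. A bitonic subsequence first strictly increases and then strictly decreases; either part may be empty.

Let inc[i] be the LIS ending at i and dec[i] the longest strictly decreasing subsequence starting at i. inc = [1, 2, 1, 1, 3, 3, 3, 4, 2, 4, 4], dec = [2, 2, 1, 1, 4, 3, 2, 3, 1, 2, 1].
max_i inc[i]+dec[i]−1 = 6, with one witness 2, 4, 19, 16, 13, 11.

6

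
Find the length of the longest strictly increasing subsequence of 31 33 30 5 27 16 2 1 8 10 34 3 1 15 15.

Let dp[i] be the longest increasing subsequence ending at position i. Then dp = [1, 2, 1, 1, 2, 2, 1, 1, 2, 3, 4, 2, 1, 4, 4].
The maximum is 4; one witness is 5, 8, 10, 34 at positions 4,9,10,11.

4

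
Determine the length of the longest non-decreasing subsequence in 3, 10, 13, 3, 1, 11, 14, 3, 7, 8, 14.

6

Scanning left to right, the best length ending at each element is: 3→1, 10→2, 13→3, 3→2, 1→1, 11→3, 14→4, 3→3, 7→4, 8→5, 14→6.
So the longest non-decreasing subsequence has length 6, e.g. 3, 3, 3, 7, 8, 14.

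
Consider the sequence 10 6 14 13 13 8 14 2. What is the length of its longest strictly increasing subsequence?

Let dp[i] be the longest increasing subsequence ending at position i. Then dp = [1, 1, 2, 2, 2, 2, 3, 1].
The maximum is 3; one witness is 10, 13, 14 at positions 1,4,7.

3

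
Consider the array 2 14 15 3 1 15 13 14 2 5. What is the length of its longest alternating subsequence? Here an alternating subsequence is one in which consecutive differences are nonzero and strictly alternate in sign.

8

Track the best alternating length ending on an up-step vs a down-step at each position: up/down = 1/1, 2/1, 2/1, 2/3, 1/3, 4/1, 4/5, 6/5, 4/7, 8/7.
The maximum over both is 8; one such subsequence is 2, 14, 3, 15, 13, 14, 2, 5.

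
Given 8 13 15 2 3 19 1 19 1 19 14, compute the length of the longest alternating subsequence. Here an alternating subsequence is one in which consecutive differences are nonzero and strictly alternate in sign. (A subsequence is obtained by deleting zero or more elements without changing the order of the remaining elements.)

9

Track the best alternating length ending on an up-step vs a down-step at each position: up/down = 1/1, 2/1, 2/1, 1/3, 4/3, 4/1, 1/5, 6/1, 1/7, 8/1, 8/9.
The maximum over both is 9; one such subsequence is 8, 13, 2, 3, 1, 19, 1, 19, 14.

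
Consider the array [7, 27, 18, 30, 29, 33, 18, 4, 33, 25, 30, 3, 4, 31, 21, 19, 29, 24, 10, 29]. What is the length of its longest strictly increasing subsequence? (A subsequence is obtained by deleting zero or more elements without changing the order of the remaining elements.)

5

Let dp[i] be the longest increasing subsequence ending at position i. Then dp = [1, 2, 2, 3, 3, 4, 2, 1, 4, 3, 4, 1, 2, 5, 3, 3, 4, 4, 3, 5].
The maximum is 5; one witness is 7, 27, 29, 30, 31 at positions 1,2,5,11,14.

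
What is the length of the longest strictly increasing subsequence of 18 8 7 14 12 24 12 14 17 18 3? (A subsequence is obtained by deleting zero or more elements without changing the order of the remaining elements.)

Let dp[i] be the longest increasing subsequence ending at position i. Then dp = [1, 1, 1, 2, 2, 3, 2, 3, 4, 5, 1].
The maximum is 5; one witness is 8, 12, 14, 17, 18 at positions 2,5,8,9,10.

5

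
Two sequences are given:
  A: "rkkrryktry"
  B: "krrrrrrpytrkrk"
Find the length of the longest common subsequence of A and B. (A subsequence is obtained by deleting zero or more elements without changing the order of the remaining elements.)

Backtracking the LCS table gives one alignment: r (A1,B5) → r (A4,B6) → r (A5,B7) → y (A6,B9) → k (A7,B12) → r (A9,B13).
So the longest common subsequence has length 6.

6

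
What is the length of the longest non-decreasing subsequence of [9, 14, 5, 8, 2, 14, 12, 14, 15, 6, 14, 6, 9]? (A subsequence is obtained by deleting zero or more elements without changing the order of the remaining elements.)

Let dp[i] be the longest non-decreasing subsequence ending at position i. Then dp = [1, 2, 1, 2, 1, 3, 3, 4, 5, 2, 5, 3, 4].
The maximum is 5; one witness is 9, 14, 14, 14, 15 at positions 1,2,6,8,9.

5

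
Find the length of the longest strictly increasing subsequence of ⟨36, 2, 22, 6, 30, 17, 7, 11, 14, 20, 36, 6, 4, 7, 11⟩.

7

Let dp[i] be the longest increasing subsequence ending at position i. Then dp = [1, 1, 2, 2, 3, 3, 3, 4, 5, 6, 7, 2, 2, 3, 4].
The maximum is 7; one witness is 2, 6, 7, 11, 14, 20, 36 at positions 2,4,7,8,9,10,11.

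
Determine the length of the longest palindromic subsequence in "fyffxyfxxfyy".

One longest palindromic subsequence is yyfxxfyy (positions 2,6,7,8,9,10,11,12); it reads the same forward and backward, and the interval DP gives dp[1][12] = 8.

8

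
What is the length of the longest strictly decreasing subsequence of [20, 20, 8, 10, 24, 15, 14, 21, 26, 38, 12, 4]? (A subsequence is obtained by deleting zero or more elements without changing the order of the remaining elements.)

5

Let dp[i] be the longest decreasing subsequence ending at position i. Then dp = [1, 1, 2, 2, 1, 2, 3, 2, 1, 1, 4, 5].
The maximum is 5; one witness is 20, 15, 14, 12, 4 at positions 1,6,7,11,12.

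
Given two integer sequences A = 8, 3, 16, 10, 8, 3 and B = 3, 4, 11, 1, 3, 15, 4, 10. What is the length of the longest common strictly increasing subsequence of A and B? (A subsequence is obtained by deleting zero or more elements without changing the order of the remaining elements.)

2

A longest common strictly increasing subsequence is 3, 10 (length 2); it appears in order in both A and B, and no longer such subsequence exists.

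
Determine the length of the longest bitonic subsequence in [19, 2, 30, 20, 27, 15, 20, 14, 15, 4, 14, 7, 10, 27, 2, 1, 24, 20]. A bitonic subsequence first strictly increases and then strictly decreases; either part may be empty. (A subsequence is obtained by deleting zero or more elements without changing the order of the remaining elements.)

One longest bitonic subsequence is 19, 30, 27, 20, 15, 14, 10, 2, 1 (positions 1,3,5,7,9,11,13,15,16): it rises to 30 then falls. Length 9 is optimal.

9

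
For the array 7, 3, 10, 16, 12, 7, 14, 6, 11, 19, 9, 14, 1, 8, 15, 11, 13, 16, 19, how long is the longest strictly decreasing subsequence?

Let dp[i] be the longest decreasing subsequence ending at position i. Then dp = [1, 2, 1, 1, 2, 3, 2, 4, 3, 1, 4, 2, 5, 5, 2, 3, 3, 2, 1].
The maximum is 5; one witness is 16, 12, 7, 6, 1 at positions 4,5,6,8,13.

5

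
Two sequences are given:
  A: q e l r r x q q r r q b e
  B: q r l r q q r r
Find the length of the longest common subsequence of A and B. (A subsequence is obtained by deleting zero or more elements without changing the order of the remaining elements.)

A longest common subsequence is qlrqqrr (length 7); the LCS DP confirms no longer common subsequence exists.

7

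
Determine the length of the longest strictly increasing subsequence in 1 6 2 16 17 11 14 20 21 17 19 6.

6

One longest increasing subsequence is 1, 6, 16, 17, 20, 21 (positions 1,2,4,5,8,9), of length 6; no longer one exists.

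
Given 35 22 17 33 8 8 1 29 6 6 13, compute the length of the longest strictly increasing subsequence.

3

Scanning left to right, the best length ending at each element is: 35→1, 22→1, 17→1, 33→2, 8→1, 8→1, 1→1, 29→2, 6→2, 6→2, 13→3.
So the longest increasing subsequence has length 3, e.g. 1, 6, 13.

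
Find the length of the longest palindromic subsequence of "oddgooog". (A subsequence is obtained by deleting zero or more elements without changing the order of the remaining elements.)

5

One longest palindromic subsequence is gooog (positions 4,5,6,7,8); it reads the same forward and backward, and the interval DP gives dp[1][8] = 5.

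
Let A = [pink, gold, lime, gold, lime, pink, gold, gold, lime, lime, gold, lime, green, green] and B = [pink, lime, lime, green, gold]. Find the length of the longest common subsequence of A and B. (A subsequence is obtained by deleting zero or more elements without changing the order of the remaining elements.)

A longest common subsequence is pink, lime, lime, gold (length 4); the LCS DP confirms no longer common subsequence exists.

4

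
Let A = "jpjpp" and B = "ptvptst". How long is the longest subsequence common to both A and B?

2

A longest common subsequence is pp (length 2); the LCS DP confirms no longer common subsequence exists.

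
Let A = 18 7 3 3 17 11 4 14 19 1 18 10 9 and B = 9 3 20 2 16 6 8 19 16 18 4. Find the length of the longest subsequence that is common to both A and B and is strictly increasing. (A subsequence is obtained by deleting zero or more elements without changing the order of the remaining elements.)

For each value that appears in both, track the longest common increasing run ending there.
The best achievable length is 2; one witness is 3, 19 (A-positions 3,9, B-positions 2,8).

2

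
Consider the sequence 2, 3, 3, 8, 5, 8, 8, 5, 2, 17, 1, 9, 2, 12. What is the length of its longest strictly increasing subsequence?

Scanning left to right, the best length ending at each element is: 2→1, 3→2, 3→2, 8→3, 5→3, 8→4, 8→4, 5→3, 2→1, 17→5, 1→1, 9→5, 2→2, 12→6.
So the longest increasing subsequence has length 6, e.g. 2, 3, 5, 8, 9, 12.

6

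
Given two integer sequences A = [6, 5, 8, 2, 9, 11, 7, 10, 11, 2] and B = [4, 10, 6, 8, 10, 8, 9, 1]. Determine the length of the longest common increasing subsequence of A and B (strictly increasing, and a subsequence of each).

3

A longest common strictly increasing subsequence is 6, 8, 10 (length 3); it appears in order in both A and B, and no longer such subsequence exists.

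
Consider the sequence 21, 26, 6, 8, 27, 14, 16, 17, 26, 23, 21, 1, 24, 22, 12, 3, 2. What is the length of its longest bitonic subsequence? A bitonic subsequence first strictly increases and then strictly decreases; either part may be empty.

Let inc[i] be the LIS ending at i and dec[i] the longest strictly decreasing subsequence starting at i. inc = [1, 2, 1, 2, 3, 3, 4, 5, 6, 6, 6, 1, 7, 7, 3, 2, 2], dec = [5, 6, 3, 3, 7, 4, 4, 4, 6, 5, 4, 1, 5, 4, 3, 2, 1].
max_i inc[i]+dec[i]−1 = 11, with one witness 6, 8, 14, 16, 17, 26, 24, 22, 12, 3, 2.

11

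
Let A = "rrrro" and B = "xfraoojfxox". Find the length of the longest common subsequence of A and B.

2

Backtracking the LCS table gives one alignment: r (A1,B3) → o (A5,B10).
So the longest common subsequence has length 2.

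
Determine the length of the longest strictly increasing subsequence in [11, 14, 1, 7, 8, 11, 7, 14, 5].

Let dp[i] be the longest increasing subsequence ending at position i. Then dp = [1, 2, 1, 2, 3, 4, 2, 5, 2].
The maximum is 5; one witness is 1, 7, 8, 11, 14 at positions 3,4,5,6,8.

5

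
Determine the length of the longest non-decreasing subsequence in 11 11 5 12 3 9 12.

One longest non-decreasing subsequence is 11, 11, 12, 12 (positions 1,2,4,7), of length 4; no longer one exists.

4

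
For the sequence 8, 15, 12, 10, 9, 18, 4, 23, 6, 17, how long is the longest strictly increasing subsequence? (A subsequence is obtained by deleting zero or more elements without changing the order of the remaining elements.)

Let dp[i] be the longest increasing subsequence ending at position i. Then dp = [1, 2, 2, 2, 2, 3, 1, 4, 2, 3].
The maximum is 4; one witness is 8, 15, 18, 23 at positions 1,2,6,8.

4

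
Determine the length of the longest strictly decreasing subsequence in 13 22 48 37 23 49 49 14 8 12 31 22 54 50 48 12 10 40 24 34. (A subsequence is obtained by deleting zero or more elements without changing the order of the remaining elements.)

Let dp[i] be the longest decreasing subsequence ending at position i. Then dp = [1, 1, 1, 2, 3, 1, 1, 4, 5, 5, 3, 4, 1, 2, 3, 5, 6, 4, 5, 5].
The maximum is 6; one witness is 48, 37, 23, 14, 12, 10 at positions 3,4,5,8,10,17.

6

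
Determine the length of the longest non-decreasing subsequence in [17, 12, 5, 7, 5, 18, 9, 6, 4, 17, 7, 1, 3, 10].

5

One longest non-decreasing subsequence is 5, 5, 6, 7, 10 (positions 3,5,8,11,14), of length 5; no longer one exists.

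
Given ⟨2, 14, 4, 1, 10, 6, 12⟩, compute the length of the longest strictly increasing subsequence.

Let dp[i] be the longest increasing subsequence ending at position i. Then dp = [1, 2, 2, 1, 3, 3, 4].
The maximum is 4; one witness is 2, 4, 10, 12 at positions 1,3,5,7.

4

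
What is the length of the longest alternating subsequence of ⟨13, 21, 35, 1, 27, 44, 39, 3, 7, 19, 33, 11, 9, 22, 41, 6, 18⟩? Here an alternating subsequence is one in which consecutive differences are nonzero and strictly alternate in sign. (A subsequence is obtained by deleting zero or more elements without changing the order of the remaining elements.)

10

Track the best alternating length ending on an up-step vs a down-step at each position: up/down = 1/1, 2/1, 2/1, 1/3, 4/3, 4/1, 4/5, 4/5, 6/5, 6/5, 6/5, 6/7, 6/7, 8/7, 8/5, 6/9, 10/9.
The maximum over both is 10; one such subsequence is 13, 21, 1, 27, 3, 19, 11, 22, 6, 18.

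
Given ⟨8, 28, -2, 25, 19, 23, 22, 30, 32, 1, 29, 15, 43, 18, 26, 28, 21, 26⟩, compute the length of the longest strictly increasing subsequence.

Scanning left to right, the best length ending at each element is: 8→1, 28→2, -2→1, 25→2, 19→2, 23→3, 22→3, 30→4, 32→5, 1→2, 29→4, 15→3, 43→6, 18→4, 26→5, 28→6, 21→5, 26→6.
So the longest increasing subsequence has length 6, e.g. 8, 19, 23, 30, 32, 43.

6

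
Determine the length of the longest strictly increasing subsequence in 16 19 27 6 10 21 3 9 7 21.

One longest increasing subsequence is 16, 19, 27 (positions 1,2,3), of length 3; no longer one exists.

3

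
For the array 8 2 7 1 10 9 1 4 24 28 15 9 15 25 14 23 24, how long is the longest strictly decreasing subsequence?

Scanning left to right, the best length ending at each element is: 8→1, 2→2, 7→2, 1→3, 10→1, 9→2, 1→3, 4→3, 24→1, 28→1, 15→2, 9→3, 15→2, 25→2, 14→3, 23→3, 24→3.
So the longest decreasing subsequence has length 3, e.g. 8, 2, 1.

3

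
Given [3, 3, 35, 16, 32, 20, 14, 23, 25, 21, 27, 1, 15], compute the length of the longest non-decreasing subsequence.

One longest non-decreasing subsequence is 3, 3, 16, 20, 23, 25, 27 (positions 1,2,4,6,8,9,11), of length 7; no longer one exists.

7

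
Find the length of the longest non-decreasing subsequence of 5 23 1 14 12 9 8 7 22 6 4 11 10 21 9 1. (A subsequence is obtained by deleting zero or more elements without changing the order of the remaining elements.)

4

Let dp[i] be the longest non-decreasing subsequence ending at position i. Then dp = [1, 2, 1, 2, 2, 2, 2, 2, 3, 2, 2, 3, 3, 4, 3, 2].
The maximum is 4; one witness is 5, 9, 11, 21 at positions 1,6,12,14.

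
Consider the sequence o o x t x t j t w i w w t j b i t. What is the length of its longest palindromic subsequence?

One longest palindromic subsequence is tjtwwwtjt (positions 4,7,8,9,11,12,13,14,17); it reads the same forward and backward, and the interval DP gives dp[1][17] = 9.

9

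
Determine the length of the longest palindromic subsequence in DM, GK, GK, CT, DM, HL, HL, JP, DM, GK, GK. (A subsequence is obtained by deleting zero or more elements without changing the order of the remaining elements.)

8

One longest palindromic subsequence is GK GK DM HL HL DM GK GK (positions 2,3,5,6,7,9,10,11); it reads the same forward and backward, and the interval DP gives dp[1][11] = 8.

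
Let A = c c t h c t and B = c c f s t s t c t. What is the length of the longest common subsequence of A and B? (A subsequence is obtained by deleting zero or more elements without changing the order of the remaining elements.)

5

A longest common subsequence is cctct (length 5); the LCS DP confirms no longer common subsequence exists.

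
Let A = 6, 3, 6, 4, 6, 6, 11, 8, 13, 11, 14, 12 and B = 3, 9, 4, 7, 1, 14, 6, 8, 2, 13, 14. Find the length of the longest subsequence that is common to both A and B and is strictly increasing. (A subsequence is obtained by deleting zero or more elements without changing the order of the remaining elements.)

6

For each value that appears in both, track the longest common increasing run ending there.
The best achievable length is 6; one witness is 3, 4, 6, 8, 13, 14 (A-positions 2,4,5,8,9,11, B-positions 1,3,7,8,10,11).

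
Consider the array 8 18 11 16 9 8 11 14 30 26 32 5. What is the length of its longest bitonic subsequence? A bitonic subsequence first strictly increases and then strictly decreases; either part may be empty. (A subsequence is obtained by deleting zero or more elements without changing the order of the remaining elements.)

One longest bitonic subsequence is 8, 9, 11, 14, 30, 26, 5 (positions 1,5,7,8,9,10,12): it rises to 30 then falls. Length 7 is optimal.

7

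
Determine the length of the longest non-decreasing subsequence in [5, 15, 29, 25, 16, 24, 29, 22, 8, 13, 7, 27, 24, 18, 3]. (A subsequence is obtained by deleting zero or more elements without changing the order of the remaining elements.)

Scanning left to right, the best length ending at each element is: 5→1, 15→2, 29→3, 25→3, 16→3, 24→4, 29→5, 22→4, 8→2, 13→3, 7→2, 27→5, 24→5, 18→4, 3→1.
So the longest non-decreasing subsequence has length 5, e.g. 5, 15, 16, 24, 29.

5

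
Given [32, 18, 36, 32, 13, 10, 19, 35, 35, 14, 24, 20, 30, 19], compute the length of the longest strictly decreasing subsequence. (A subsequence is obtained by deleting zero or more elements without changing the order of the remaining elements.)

5

Let dp[i] be the longest decreasing subsequence ending at position i. Then dp = [1, 2, 1, 2, 3, 4, 3, 2, 2, 4, 3, 4, 3, 5].
The maximum is 5; one witness is 36, 32, 24, 20, 19 at positions 3,4,11,12,14.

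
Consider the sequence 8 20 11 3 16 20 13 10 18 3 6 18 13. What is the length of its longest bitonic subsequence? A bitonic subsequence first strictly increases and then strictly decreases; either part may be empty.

Let inc[i] be the LIS ending at i and dec[i] the longest strictly decreasing subsequence starting at i. inc = [1, 2, 2, 1, 3, 4, 3, 2, 4, 1, 2, 4, 3], dec = [2, 5, 3, 1, 4, 4, 3, 2, 2, 1, 1, 2, 1].
max_i inc[i]+dec[i]−1 = 7, with one witness 8, 11, 16, 20, 13, 10, 6.

7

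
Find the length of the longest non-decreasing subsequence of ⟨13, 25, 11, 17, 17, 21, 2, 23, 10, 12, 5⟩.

5

One longest non-decreasing subsequence is 13, 17, 17, 21, 23 (positions 1,4,5,6,8), of length 5; no longer one exists.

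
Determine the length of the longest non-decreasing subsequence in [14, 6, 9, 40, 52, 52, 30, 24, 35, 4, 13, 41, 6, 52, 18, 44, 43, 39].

6

Let dp[i] be the longest non-decreasing subsequence ending at position i. Then dp = [1, 1, 2, 3, 4, 5, 3, 3, 4, 1, 3, 5, 2, 6, 4, 6, 6, 5].
The maximum is 6; one witness is 6, 9, 40, 52, 52, 52 at positions 2,3,4,5,6,14.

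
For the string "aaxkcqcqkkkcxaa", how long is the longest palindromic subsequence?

11

One longest palindromic subsequence is aaxckkkcxaa (positions 1,2,3,5,9,10,11,12,13,14,15); it reads the same forward and backward, and the interval DP gives dp[1][15] = 11.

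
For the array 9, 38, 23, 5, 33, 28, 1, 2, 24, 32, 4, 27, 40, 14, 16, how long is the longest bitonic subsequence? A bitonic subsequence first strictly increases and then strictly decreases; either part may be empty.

Let inc[i] be the LIS ending at i and dec[i] the longest strictly decreasing subsequence starting at i. inc = [1, 2, 2, 1, 3, 3, 1, 2, 3, 4, 3, 4, 5, 4, 5], dec = [3, 5, 3, 2, 4, 3, 1, 1, 2, 3, 1, 2, 2, 1, 1].
max_i inc[i]+dec[i]−1 = 6, with one witness 9, 38, 33, 32, 27, 16.

6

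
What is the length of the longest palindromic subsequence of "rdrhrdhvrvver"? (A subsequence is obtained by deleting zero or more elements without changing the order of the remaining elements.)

One longest palindromic subsequence is rrhdhrr (positions 1,3,4,6,7,9,13); it reads the same forward and backward, and the interval DP gives dp[1][13] = 7.

7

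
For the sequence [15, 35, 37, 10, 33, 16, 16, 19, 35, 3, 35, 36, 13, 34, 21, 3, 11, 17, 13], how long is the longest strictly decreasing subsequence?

6

Let dp[i] be the longest decreasing subsequence ending at position i. Then dp = [1, 1, 1, 2, 2, 3, 3, 3, 2, 4, 2, 2, 4, 3, 4, 5, 5, 5, 6].
The maximum is 6; one witness is 37, 35, 34, 21, 17, 13 at positions 3,9,14,15,18,19.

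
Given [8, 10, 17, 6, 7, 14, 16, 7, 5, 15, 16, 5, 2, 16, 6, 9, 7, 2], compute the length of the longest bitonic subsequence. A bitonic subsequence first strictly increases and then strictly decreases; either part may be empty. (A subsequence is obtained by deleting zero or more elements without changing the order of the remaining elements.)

8

One longest bitonic subsequence is 8, 10, 17, 16, 15, 9, 7, 2 (positions 1,2,3,7,10,16,17,18): it rises to 17 then falls. Length 8 is optimal.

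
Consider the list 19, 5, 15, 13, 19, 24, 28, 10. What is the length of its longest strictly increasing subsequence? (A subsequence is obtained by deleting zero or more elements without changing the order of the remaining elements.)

5

Scanning left to right, the best length ending at each element is: 19→1, 5→1, 15→2, 13→2, 19→3, 24→4, 28→5, 10→2.
So the longest increasing subsequence has length 5, e.g. 5, 15, 19, 24, 28.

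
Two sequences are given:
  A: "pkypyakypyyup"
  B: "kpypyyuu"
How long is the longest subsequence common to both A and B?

A longest common subsequence is kpypyyu (length 7); the LCS DP confirms no longer common subsequence exists.

7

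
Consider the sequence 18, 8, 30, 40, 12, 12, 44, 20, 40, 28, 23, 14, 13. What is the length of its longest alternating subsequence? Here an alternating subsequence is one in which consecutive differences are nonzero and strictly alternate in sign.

8

Track the best alternating length ending on an up-step vs a down-step at each position: up/down = 1/1, 1/2, 3/1, 3/1, 3/4, 3/4, 5/1, 5/6, 7/6, 7/8, 7/8, 5/8, 5/8.
The maximum over both is 8; one such subsequence is 18, 8, 30, 12, 44, 20, 40, 28.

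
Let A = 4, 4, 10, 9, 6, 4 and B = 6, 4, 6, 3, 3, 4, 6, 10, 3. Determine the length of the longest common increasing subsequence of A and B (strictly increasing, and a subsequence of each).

2

For each value that appears in both, track the longest common increasing run ending there.
The best achievable length is 2; one witness is 4, 6 (A-positions 1,5, B-positions 2,3).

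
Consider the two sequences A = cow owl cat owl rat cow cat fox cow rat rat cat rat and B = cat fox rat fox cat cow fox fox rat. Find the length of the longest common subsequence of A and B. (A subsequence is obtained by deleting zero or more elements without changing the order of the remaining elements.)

A longest common subsequence is cat, rat, cow, fox, rat (length 5); the LCS DP confirms no longer common subsequence exists.

5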